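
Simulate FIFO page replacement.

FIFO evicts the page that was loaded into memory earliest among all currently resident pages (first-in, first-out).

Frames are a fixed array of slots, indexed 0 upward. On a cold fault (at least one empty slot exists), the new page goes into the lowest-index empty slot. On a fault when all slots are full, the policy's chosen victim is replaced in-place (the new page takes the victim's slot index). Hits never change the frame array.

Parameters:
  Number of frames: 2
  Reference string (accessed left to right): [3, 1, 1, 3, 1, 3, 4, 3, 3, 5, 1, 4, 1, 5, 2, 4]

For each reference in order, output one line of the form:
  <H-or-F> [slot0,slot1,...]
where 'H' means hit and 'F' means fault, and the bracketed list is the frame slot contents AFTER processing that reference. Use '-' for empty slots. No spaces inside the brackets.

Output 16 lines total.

F [3,-]
F [3,1]
H [3,1]
H [3,1]
H [3,1]
H [3,1]
F [4,1]
F [4,3]
H [4,3]
F [5,3]
F [5,1]
F [4,1]
H [4,1]
F [4,5]
F [2,5]
F [2,4]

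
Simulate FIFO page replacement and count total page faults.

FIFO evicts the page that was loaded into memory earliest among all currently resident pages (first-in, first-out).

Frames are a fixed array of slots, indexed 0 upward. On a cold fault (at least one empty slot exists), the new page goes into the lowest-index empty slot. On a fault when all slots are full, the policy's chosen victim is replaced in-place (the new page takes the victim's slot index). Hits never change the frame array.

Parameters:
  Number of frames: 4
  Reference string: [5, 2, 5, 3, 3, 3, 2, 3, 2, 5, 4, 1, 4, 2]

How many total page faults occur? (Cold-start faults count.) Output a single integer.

Answer: 5

Derivation:
Step 0: ref 5 → FAULT, frames=[5,-,-,-]
Step 1: ref 2 → FAULT, frames=[5,2,-,-]
Step 2: ref 5 → HIT, frames=[5,2,-,-]
Step 3: ref 3 → FAULT, frames=[5,2,3,-]
Step 4: ref 3 → HIT, frames=[5,2,3,-]
Step 5: ref 3 → HIT, frames=[5,2,3,-]
Step 6: ref 2 → HIT, frames=[5,2,3,-]
Step 7: ref 3 → HIT, frames=[5,2,3,-]
Step 8: ref 2 → HIT, frames=[5,2,3,-]
Step 9: ref 5 → HIT, frames=[5,2,3,-]
Step 10: ref 4 → FAULT, frames=[5,2,3,4]
Step 11: ref 1 → FAULT (evict 5), frames=[1,2,3,4]
Step 12: ref 4 → HIT, frames=[1,2,3,4]
Step 13: ref 2 → HIT, frames=[1,2,3,4]
Total faults: 5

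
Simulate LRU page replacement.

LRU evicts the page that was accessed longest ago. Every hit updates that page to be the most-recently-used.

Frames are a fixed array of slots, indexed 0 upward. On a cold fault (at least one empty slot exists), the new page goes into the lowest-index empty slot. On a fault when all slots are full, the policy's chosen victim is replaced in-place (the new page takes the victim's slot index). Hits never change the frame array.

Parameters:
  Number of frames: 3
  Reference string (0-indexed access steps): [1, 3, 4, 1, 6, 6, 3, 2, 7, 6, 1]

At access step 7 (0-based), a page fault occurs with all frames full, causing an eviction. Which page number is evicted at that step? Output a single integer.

Answer: 1

Derivation:
Step 0: ref 1 -> FAULT, frames=[1,-,-]
Step 1: ref 3 -> FAULT, frames=[1,3,-]
Step 2: ref 4 -> FAULT, frames=[1,3,4]
Step 3: ref 1 -> HIT, frames=[1,3,4]
Step 4: ref 6 -> FAULT, evict 3, frames=[1,6,4]
Step 5: ref 6 -> HIT, frames=[1,6,4]
Step 6: ref 3 -> FAULT, evict 4, frames=[1,6,3]
Step 7: ref 2 -> FAULT, evict 1, frames=[2,6,3]
At step 7: evicted page 1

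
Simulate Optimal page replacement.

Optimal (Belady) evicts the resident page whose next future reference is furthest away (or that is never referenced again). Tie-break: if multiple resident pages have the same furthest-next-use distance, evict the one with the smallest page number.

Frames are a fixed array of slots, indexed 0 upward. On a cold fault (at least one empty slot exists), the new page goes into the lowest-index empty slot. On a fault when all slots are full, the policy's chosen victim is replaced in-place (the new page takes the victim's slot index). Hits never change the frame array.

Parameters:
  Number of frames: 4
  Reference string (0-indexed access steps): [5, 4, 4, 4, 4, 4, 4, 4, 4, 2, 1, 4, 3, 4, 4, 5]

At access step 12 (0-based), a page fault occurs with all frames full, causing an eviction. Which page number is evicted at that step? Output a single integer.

Answer: 1

Derivation:
Step 0: ref 5 -> FAULT, frames=[5,-,-,-]
Step 1: ref 4 -> FAULT, frames=[5,4,-,-]
Step 2: ref 4 -> HIT, frames=[5,4,-,-]
Step 3: ref 4 -> HIT, frames=[5,4,-,-]
Step 4: ref 4 -> HIT, frames=[5,4,-,-]
Step 5: ref 4 -> HIT, frames=[5,4,-,-]
Step 6: ref 4 -> HIT, frames=[5,4,-,-]
Step 7: ref 4 -> HIT, frames=[5,4,-,-]
Step 8: ref 4 -> HIT, frames=[5,4,-,-]
Step 9: ref 2 -> FAULT, frames=[5,4,2,-]
Step 10: ref 1 -> FAULT, frames=[5,4,2,1]
Step 11: ref 4 -> HIT, frames=[5,4,2,1]
Step 12: ref 3 -> FAULT, evict 1, frames=[5,4,2,3]
At step 12: evicted page 1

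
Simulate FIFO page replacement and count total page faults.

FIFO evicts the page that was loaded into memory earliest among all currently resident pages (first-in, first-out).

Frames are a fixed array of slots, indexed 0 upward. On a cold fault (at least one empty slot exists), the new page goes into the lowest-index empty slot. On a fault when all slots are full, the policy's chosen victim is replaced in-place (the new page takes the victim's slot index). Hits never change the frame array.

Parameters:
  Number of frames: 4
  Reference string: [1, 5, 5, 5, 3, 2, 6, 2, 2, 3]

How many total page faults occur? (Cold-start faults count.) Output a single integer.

Answer: 5

Derivation:
Step 0: ref 1 → FAULT, frames=[1,-,-,-]
Step 1: ref 5 → FAULT, frames=[1,5,-,-]
Step 2: ref 5 → HIT, frames=[1,5,-,-]
Step 3: ref 5 → HIT, frames=[1,5,-,-]
Step 4: ref 3 → FAULT, frames=[1,5,3,-]
Step 5: ref 2 → FAULT, frames=[1,5,3,2]
Step 6: ref 6 → FAULT (evict 1), frames=[6,5,3,2]
Step 7: ref 2 → HIT, frames=[6,5,3,2]
Step 8: ref 2 → HIT, frames=[6,5,3,2]
Step 9: ref 3 → HIT, frames=[6,5,3,2]
Total faults: 5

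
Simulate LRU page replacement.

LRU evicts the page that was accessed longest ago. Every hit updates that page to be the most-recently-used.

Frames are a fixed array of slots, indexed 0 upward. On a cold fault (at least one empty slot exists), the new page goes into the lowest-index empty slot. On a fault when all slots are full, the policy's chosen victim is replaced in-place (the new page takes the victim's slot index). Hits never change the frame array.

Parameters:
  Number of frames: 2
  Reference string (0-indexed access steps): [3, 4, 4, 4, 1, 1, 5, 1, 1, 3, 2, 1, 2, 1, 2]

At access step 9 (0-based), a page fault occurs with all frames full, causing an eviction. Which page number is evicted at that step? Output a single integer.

Step 0: ref 3 -> FAULT, frames=[3,-]
Step 1: ref 4 -> FAULT, frames=[3,4]
Step 2: ref 4 -> HIT, frames=[3,4]
Step 3: ref 4 -> HIT, frames=[3,4]
Step 4: ref 1 -> FAULT, evict 3, frames=[1,4]
Step 5: ref 1 -> HIT, frames=[1,4]
Step 6: ref 5 -> FAULT, evict 4, frames=[1,5]
Step 7: ref 1 -> HIT, frames=[1,5]
Step 8: ref 1 -> HIT, frames=[1,5]
Step 9: ref 3 -> FAULT, evict 5, frames=[1,3]
At step 9: evicted page 5

Answer: 5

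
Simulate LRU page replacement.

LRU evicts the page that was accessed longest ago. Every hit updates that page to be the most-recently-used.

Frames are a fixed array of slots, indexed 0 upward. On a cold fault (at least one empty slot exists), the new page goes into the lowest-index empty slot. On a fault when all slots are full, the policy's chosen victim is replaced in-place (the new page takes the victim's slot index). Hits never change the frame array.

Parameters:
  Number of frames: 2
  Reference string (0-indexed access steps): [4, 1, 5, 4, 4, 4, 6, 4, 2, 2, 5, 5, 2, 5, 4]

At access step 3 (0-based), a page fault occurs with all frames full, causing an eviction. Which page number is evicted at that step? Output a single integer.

Step 0: ref 4 -> FAULT, frames=[4,-]
Step 1: ref 1 -> FAULT, frames=[4,1]
Step 2: ref 5 -> FAULT, evict 4, frames=[5,1]
Step 3: ref 4 -> FAULT, evict 1, frames=[5,4]
At step 3: evicted page 1

Answer: 1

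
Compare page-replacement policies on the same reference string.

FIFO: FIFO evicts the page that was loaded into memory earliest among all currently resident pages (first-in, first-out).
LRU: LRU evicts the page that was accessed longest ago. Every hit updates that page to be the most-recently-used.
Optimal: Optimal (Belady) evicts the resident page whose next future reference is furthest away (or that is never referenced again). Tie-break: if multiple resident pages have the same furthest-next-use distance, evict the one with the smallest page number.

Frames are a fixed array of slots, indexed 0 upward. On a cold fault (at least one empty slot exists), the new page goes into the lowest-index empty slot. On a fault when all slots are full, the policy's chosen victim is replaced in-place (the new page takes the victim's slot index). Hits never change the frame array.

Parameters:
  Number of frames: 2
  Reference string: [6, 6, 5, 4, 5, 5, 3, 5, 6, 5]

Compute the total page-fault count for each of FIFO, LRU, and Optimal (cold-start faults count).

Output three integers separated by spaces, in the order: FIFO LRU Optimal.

Answer: 6 5 5

Derivation:
--- FIFO ---
  step 0: ref 6 -> FAULT, frames=[6,-] (faults so far: 1)
  step 1: ref 6 -> HIT, frames=[6,-] (faults so far: 1)
  step 2: ref 5 -> FAULT, frames=[6,5] (faults so far: 2)
  step 3: ref 4 -> FAULT, evict 6, frames=[4,5] (faults so far: 3)
  step 4: ref 5 -> HIT, frames=[4,5] (faults so far: 3)
  step 5: ref 5 -> HIT, frames=[4,5] (faults so far: 3)
  step 6: ref 3 -> FAULT, evict 5, frames=[4,3] (faults so far: 4)
  step 7: ref 5 -> FAULT, evict 4, frames=[5,3] (faults so far: 5)
  step 8: ref 6 -> FAULT, evict 3, frames=[5,6] (faults so far: 6)
  step 9: ref 5 -> HIT, frames=[5,6] (faults so far: 6)
  FIFO total faults: 6
--- LRU ---
  step 0: ref 6 -> FAULT, frames=[6,-] (faults so far: 1)
  step 1: ref 6 -> HIT, frames=[6,-] (faults so far: 1)
  step 2: ref 5 -> FAULT, frames=[6,5] (faults so far: 2)
  step 3: ref 4 -> FAULT, evict 6, frames=[4,5] (faults so far: 3)
  step 4: ref 5 -> HIT, frames=[4,5] (faults so far: 3)
  step 5: ref 5 -> HIT, frames=[4,5] (faults so far: 3)
  step 6: ref 3 -> FAULT, evict 4, frames=[3,5] (faults so far: 4)
  step 7: ref 5 -> HIT, frames=[3,5] (faults so far: 4)
  step 8: ref 6 -> FAULT, evict 3, frames=[6,5] (faults so far: 5)
  step 9: ref 5 -> HIT, frames=[6,5] (faults so far: 5)
  LRU total faults: 5
--- Optimal ---
  step 0: ref 6 -> FAULT, frames=[6,-] (faults so far: 1)
  step 1: ref 6 -> HIT, frames=[6,-] (faults so far: 1)
  step 2: ref 5 -> FAULT, frames=[6,5] (faults so far: 2)
  step 3: ref 4 -> FAULT, evict 6, frames=[4,5] (faults so far: 3)
  step 4: ref 5 -> HIT, frames=[4,5] (faults so far: 3)
  step 5: ref 5 -> HIT, frames=[4,5] (faults so far: 3)
  step 6: ref 3 -> FAULT, evict 4, frames=[3,5] (faults so far: 4)
  step 7: ref 5 -> HIT, frames=[3,5] (faults so far: 4)
  step 8: ref 6 -> FAULT, evict 3, frames=[6,5] (faults so far: 5)
  step 9: ref 5 -> HIT, frames=[6,5] (faults so far: 5)
  Optimal total faults: 5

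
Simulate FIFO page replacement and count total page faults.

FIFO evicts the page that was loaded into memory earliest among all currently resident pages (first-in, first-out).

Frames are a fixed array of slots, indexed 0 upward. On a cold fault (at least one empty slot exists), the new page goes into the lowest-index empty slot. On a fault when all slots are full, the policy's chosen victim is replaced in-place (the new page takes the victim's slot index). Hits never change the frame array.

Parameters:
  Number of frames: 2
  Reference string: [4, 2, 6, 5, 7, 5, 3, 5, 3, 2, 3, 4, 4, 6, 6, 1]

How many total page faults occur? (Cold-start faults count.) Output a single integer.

Step 0: ref 4 → FAULT, frames=[4,-]
Step 1: ref 2 → FAULT, frames=[4,2]
Step 2: ref 6 → FAULT (evict 4), frames=[6,2]
Step 3: ref 5 → FAULT (evict 2), frames=[6,5]
Step 4: ref 7 → FAULT (evict 6), frames=[7,5]
Step 5: ref 5 → HIT, frames=[7,5]
Step 6: ref 3 → FAULT (evict 5), frames=[7,3]
Step 7: ref 5 → FAULT (evict 7), frames=[5,3]
Step 8: ref 3 → HIT, frames=[5,3]
Step 9: ref 2 → FAULT (evict 3), frames=[5,2]
Step 10: ref 3 → FAULT (evict 5), frames=[3,2]
Step 11: ref 4 → FAULT (evict 2), frames=[3,4]
Step 12: ref 4 → HIT, frames=[3,4]
Step 13: ref 6 → FAULT (evict 3), frames=[6,4]
Step 14: ref 6 → HIT, frames=[6,4]
Step 15: ref 1 → FAULT (evict 4), frames=[6,1]
Total faults: 12

Answer: 12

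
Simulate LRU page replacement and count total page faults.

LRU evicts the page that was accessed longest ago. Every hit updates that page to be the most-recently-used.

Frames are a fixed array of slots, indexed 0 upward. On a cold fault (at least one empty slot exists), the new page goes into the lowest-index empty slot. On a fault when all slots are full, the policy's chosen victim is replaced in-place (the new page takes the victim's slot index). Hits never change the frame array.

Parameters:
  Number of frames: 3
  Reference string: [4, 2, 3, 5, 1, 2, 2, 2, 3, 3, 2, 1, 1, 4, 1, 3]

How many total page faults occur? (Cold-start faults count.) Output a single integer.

Step 0: ref 4 → FAULT, frames=[4,-,-]
Step 1: ref 2 → FAULT, frames=[4,2,-]
Step 2: ref 3 → FAULT, frames=[4,2,3]
Step 3: ref 5 → FAULT (evict 4), frames=[5,2,3]
Step 4: ref 1 → FAULT (evict 2), frames=[5,1,3]
Step 5: ref 2 → FAULT (evict 3), frames=[5,1,2]
Step 6: ref 2 → HIT, frames=[5,1,2]
Step 7: ref 2 → HIT, frames=[5,1,2]
Step 8: ref 3 → FAULT (evict 5), frames=[3,1,2]
Step 9: ref 3 → HIT, frames=[3,1,2]
Step 10: ref 2 → HIT, frames=[3,1,2]
Step 11: ref 1 → HIT, frames=[3,1,2]
Step 12: ref 1 → HIT, frames=[3,1,2]
Step 13: ref 4 → FAULT (evict 3), frames=[4,1,2]
Step 14: ref 1 → HIT, frames=[4,1,2]
Step 15: ref 3 → FAULT (evict 2), frames=[4,1,3]
Total faults: 9

Answer: 9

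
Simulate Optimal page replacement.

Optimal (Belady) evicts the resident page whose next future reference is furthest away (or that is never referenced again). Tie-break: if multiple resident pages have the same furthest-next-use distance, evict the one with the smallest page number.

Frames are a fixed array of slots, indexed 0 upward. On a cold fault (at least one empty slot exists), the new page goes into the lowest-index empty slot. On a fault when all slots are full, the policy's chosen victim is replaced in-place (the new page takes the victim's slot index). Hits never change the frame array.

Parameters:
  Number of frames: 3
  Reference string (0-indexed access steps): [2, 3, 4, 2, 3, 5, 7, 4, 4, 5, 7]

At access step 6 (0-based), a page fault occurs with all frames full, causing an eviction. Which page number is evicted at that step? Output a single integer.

Answer: 3

Derivation:
Step 0: ref 2 -> FAULT, frames=[2,-,-]
Step 1: ref 3 -> FAULT, frames=[2,3,-]
Step 2: ref 4 -> FAULT, frames=[2,3,4]
Step 3: ref 2 -> HIT, frames=[2,3,4]
Step 4: ref 3 -> HIT, frames=[2,3,4]
Step 5: ref 5 -> FAULT, evict 2, frames=[5,3,4]
Step 6: ref 7 -> FAULT, evict 3, frames=[5,7,4]
At step 6: evicted page 3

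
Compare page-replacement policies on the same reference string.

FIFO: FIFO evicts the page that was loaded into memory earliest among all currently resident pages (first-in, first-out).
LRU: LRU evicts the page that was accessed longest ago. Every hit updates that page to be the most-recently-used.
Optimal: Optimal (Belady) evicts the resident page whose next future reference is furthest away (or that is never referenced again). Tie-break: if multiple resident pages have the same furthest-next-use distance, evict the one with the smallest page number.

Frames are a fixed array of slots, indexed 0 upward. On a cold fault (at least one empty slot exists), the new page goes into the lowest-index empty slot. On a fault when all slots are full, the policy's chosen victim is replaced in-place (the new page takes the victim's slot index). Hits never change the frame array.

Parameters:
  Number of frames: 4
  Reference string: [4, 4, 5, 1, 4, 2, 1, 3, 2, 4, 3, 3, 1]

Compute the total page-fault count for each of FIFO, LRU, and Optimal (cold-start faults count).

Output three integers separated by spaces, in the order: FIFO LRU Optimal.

Answer: 6 5 5

Derivation:
--- FIFO ---
  step 0: ref 4 -> FAULT, frames=[4,-,-,-] (faults so far: 1)
  step 1: ref 4 -> HIT, frames=[4,-,-,-] (faults so far: 1)
  step 2: ref 5 -> FAULT, frames=[4,5,-,-] (faults so far: 2)
  step 3: ref 1 -> FAULT, frames=[4,5,1,-] (faults so far: 3)
  step 4: ref 4 -> HIT, frames=[4,5,1,-] (faults so far: 3)
  step 5: ref 2 -> FAULT, frames=[4,5,1,2] (faults so far: 4)
  step 6: ref 1 -> HIT, frames=[4,5,1,2] (faults so far: 4)
  step 7: ref 3 -> FAULT, evict 4, frames=[3,5,1,2] (faults so far: 5)
  step 8: ref 2 -> HIT, frames=[3,5,1,2] (faults so far: 5)
  step 9: ref 4 -> FAULT, evict 5, frames=[3,4,1,2] (faults so far: 6)
  step 10: ref 3 -> HIT, frames=[3,4,1,2] (faults so far: 6)
  step 11: ref 3 -> HIT, frames=[3,4,1,2] (faults so far: 6)
  step 12: ref 1 -> HIT, frames=[3,4,1,2] (faults so far: 6)
  FIFO total faults: 6
--- LRU ---
  step 0: ref 4 -> FAULT, frames=[4,-,-,-] (faults so far: 1)
  step 1: ref 4 -> HIT, frames=[4,-,-,-] (faults so far: 1)
  step 2: ref 5 -> FAULT, frames=[4,5,-,-] (faults so far: 2)
  step 3: ref 1 -> FAULT, frames=[4,5,1,-] (faults so far: 3)
  step 4: ref 4 -> HIT, frames=[4,5,1,-] (faults so far: 3)
  step 5: ref 2 -> FAULT, frames=[4,5,1,2] (faults so far: 4)
  step 6: ref 1 -> HIT, frames=[4,5,1,2] (faults so far: 4)
  step 7: ref 3 -> FAULT, evict 5, frames=[4,3,1,2] (faults so far: 5)
  step 8: ref 2 -> HIT, frames=[4,3,1,2] (faults so far: 5)
  step 9: ref 4 -> HIT, frames=[4,3,1,2] (faults so far: 5)
  step 10: ref 3 -> HIT, frames=[4,3,1,2] (faults so far: 5)
  step 11: ref 3 -> HIT, frames=[4,3,1,2] (faults so far: 5)
  step 12: ref 1 -> HIT, frames=[4,3,1,2] (faults so far: 5)
  LRU total faults: 5
--- Optimal ---
  step 0: ref 4 -> FAULT, frames=[4,-,-,-] (faults so far: 1)
  step 1: ref 4 -> HIT, frames=[4,-,-,-] (faults so far: 1)
  step 2: ref 5 -> FAULT, frames=[4,5,-,-] (faults so far: 2)
  step 3: ref 1 -> FAULT, frames=[4,5,1,-] (faults so far: 3)
  step 4: ref 4 -> HIT, frames=[4,5,1,-] (faults so far: 3)
  step 5: ref 2 -> FAULT, frames=[4,5,1,2] (faults so far: 4)
  step 6: ref 1 -> HIT, frames=[4,5,1,2] (faults so far: 4)
  step 7: ref 3 -> FAULT, evict 5, frames=[4,3,1,2] (faults so far: 5)
  step 8: ref 2 -> HIT, frames=[4,3,1,2] (faults so far: 5)
  step 9: ref 4 -> HIT, frames=[4,3,1,2] (faults so far: 5)
  step 10: ref 3 -> HIT, frames=[4,3,1,2] (faults so far: 5)
  step 11: ref 3 -> HIT, frames=[4,3,1,2] (faults so far: 5)
  step 12: ref 1 -> HIT, frames=[4,3,1,2] (faults so far: 5)
  Optimal total faults: 5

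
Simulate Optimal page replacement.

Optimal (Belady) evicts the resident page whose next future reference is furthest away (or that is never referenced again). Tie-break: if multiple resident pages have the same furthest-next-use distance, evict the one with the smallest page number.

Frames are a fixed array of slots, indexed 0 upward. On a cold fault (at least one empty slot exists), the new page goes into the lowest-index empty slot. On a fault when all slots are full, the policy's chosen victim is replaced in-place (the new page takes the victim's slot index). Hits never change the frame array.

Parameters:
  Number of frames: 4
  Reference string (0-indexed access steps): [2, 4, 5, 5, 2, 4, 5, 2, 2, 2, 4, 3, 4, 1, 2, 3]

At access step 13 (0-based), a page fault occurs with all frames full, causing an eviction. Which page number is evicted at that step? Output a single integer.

Answer: 4

Derivation:
Step 0: ref 2 -> FAULT, frames=[2,-,-,-]
Step 1: ref 4 -> FAULT, frames=[2,4,-,-]
Step 2: ref 5 -> FAULT, frames=[2,4,5,-]
Step 3: ref 5 -> HIT, frames=[2,4,5,-]
Step 4: ref 2 -> HIT, frames=[2,4,5,-]
Step 5: ref 4 -> HIT, frames=[2,4,5,-]
Step 6: ref 5 -> HIT, frames=[2,4,5,-]
Step 7: ref 2 -> HIT, frames=[2,4,5,-]
Step 8: ref 2 -> HIT, frames=[2,4,5,-]
Step 9: ref 2 -> HIT, frames=[2,4,5,-]
Step 10: ref 4 -> HIT, frames=[2,4,5,-]
Step 11: ref 3 -> FAULT, frames=[2,4,5,3]
Step 12: ref 4 -> HIT, frames=[2,4,5,3]
Step 13: ref 1 -> FAULT, evict 4, frames=[2,1,5,3]
At step 13: evicted page 4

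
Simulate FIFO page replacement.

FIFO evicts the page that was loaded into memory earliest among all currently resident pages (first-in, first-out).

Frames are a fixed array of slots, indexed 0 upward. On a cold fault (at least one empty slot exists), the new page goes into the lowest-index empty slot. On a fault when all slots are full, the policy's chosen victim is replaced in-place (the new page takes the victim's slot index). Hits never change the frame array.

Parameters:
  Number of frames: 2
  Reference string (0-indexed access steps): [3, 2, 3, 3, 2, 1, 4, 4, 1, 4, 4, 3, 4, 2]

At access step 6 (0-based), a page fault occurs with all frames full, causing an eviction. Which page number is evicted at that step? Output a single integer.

Answer: 2

Derivation:
Step 0: ref 3 -> FAULT, frames=[3,-]
Step 1: ref 2 -> FAULT, frames=[3,2]
Step 2: ref 3 -> HIT, frames=[3,2]
Step 3: ref 3 -> HIT, frames=[3,2]
Step 4: ref 2 -> HIT, frames=[3,2]
Step 5: ref 1 -> FAULT, evict 3, frames=[1,2]
Step 6: ref 4 -> FAULT, evict 2, frames=[1,4]
At step 6: evicted page 2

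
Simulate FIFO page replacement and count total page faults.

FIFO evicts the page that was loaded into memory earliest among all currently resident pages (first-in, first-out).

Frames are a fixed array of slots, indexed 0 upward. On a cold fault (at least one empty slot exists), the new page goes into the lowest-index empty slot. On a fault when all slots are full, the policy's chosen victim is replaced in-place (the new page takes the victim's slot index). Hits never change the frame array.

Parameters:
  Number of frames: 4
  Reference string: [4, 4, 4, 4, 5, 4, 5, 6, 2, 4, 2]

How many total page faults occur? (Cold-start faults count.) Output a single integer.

Answer: 4

Derivation:
Step 0: ref 4 → FAULT, frames=[4,-,-,-]
Step 1: ref 4 → HIT, frames=[4,-,-,-]
Step 2: ref 4 → HIT, frames=[4,-,-,-]
Step 3: ref 4 → HIT, frames=[4,-,-,-]
Step 4: ref 5 → FAULT, frames=[4,5,-,-]
Step 5: ref 4 → HIT, frames=[4,5,-,-]
Step 6: ref 5 → HIT, frames=[4,5,-,-]
Step 7: ref 6 → FAULT, frames=[4,5,6,-]
Step 8: ref 2 → FAULT, frames=[4,5,6,2]
Step 9: ref 4 → HIT, frames=[4,5,6,2]
Step 10: ref 2 → HIT, frames=[4,5,6,2]
Total faults: 4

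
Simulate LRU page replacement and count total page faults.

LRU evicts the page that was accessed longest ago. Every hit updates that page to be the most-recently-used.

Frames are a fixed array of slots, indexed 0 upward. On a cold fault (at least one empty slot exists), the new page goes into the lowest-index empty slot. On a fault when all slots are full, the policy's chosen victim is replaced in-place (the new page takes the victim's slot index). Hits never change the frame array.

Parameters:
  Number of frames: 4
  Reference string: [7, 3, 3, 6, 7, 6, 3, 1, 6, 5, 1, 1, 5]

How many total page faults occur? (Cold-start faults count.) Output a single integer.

Answer: 5

Derivation:
Step 0: ref 7 → FAULT, frames=[7,-,-,-]
Step 1: ref 3 → FAULT, frames=[7,3,-,-]
Step 2: ref 3 → HIT, frames=[7,3,-,-]
Step 3: ref 6 → FAULT, frames=[7,3,6,-]
Step 4: ref 7 → HIT, frames=[7,3,6,-]
Step 5: ref 6 → HIT, frames=[7,3,6,-]
Step 6: ref 3 → HIT, frames=[7,3,6,-]
Step 7: ref 1 → FAULT, frames=[7,3,6,1]
Step 8: ref 6 → HIT, frames=[7,3,6,1]
Step 9: ref 5 → FAULT (evict 7), frames=[5,3,6,1]
Step 10: ref 1 → HIT, frames=[5,3,6,1]
Step 11: ref 1 → HIT, frames=[5,3,6,1]
Step 12: ref 5 → HIT, frames=[5,3,6,1]
Total faults: 5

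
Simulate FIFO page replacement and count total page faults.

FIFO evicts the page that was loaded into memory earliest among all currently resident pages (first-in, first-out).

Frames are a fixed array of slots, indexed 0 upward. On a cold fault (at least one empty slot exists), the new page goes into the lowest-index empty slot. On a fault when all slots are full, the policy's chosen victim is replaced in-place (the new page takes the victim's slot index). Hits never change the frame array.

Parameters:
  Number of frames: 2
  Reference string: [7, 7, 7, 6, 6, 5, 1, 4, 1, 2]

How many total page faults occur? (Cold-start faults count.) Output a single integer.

Step 0: ref 7 → FAULT, frames=[7,-]
Step 1: ref 7 → HIT, frames=[7,-]
Step 2: ref 7 → HIT, frames=[7,-]
Step 3: ref 6 → FAULT, frames=[7,6]
Step 4: ref 6 → HIT, frames=[7,6]
Step 5: ref 5 → FAULT (evict 7), frames=[5,6]
Step 6: ref 1 → FAULT (evict 6), frames=[5,1]
Step 7: ref 4 → FAULT (evict 5), frames=[4,1]
Step 8: ref 1 → HIT, frames=[4,1]
Step 9: ref 2 → FAULT (evict 1), frames=[4,2]
Total faults: 6

Answer: 6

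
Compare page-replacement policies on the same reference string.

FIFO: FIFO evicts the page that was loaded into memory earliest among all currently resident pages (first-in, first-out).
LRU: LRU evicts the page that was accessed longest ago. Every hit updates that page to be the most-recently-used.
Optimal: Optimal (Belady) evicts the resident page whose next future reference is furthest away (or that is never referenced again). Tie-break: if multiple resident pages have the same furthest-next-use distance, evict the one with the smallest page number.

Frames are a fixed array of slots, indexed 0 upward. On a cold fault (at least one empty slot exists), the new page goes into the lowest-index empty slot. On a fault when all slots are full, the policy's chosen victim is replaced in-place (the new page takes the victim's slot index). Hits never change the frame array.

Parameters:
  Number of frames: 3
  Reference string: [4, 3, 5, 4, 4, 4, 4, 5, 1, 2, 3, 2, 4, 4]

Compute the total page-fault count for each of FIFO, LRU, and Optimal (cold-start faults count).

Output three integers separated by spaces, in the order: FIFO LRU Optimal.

--- FIFO ---
  step 0: ref 4 -> FAULT, frames=[4,-,-] (faults so far: 1)
  step 1: ref 3 -> FAULT, frames=[4,3,-] (faults so far: 2)
  step 2: ref 5 -> FAULT, frames=[4,3,5] (faults so far: 3)
  step 3: ref 4 -> HIT, frames=[4,3,5] (faults so far: 3)
  step 4: ref 4 -> HIT, frames=[4,3,5] (faults so far: 3)
  step 5: ref 4 -> HIT, frames=[4,3,5] (faults so far: 3)
  step 6: ref 4 -> HIT, frames=[4,3,5] (faults so far: 3)
  step 7: ref 5 -> HIT, frames=[4,3,5] (faults so far: 3)
  step 8: ref 1 -> FAULT, evict 4, frames=[1,3,5] (faults so far: 4)
  step 9: ref 2 -> FAULT, evict 3, frames=[1,2,5] (faults so far: 5)
  step 10: ref 3 -> FAULT, evict 5, frames=[1,2,3] (faults so far: 6)
  step 11: ref 2 -> HIT, frames=[1,2,3] (faults so far: 6)
  step 12: ref 4 -> FAULT, evict 1, frames=[4,2,3] (faults so far: 7)
  step 13: ref 4 -> HIT, frames=[4,2,3] (faults so far: 7)
  FIFO total faults: 7
--- LRU ---
  step 0: ref 4 -> FAULT, frames=[4,-,-] (faults so far: 1)
  step 1: ref 3 -> FAULT, frames=[4,3,-] (faults so far: 2)
  step 2: ref 5 -> FAULT, frames=[4,3,5] (faults so far: 3)
  step 3: ref 4 -> HIT, frames=[4,3,5] (faults so far: 3)
  step 4: ref 4 -> HIT, frames=[4,3,5] (faults so far: 3)
  step 5: ref 4 -> HIT, frames=[4,3,5] (faults so far: 3)
  step 6: ref 4 -> HIT, frames=[4,3,5] (faults so far: 3)
  step 7: ref 5 -> HIT, frames=[4,3,5] (faults so far: 3)
  step 8: ref 1 -> FAULT, evict 3, frames=[4,1,5] (faults so far: 4)
  step 9: ref 2 -> FAULT, evict 4, frames=[2,1,5] (faults so far: 5)
  step 10: ref 3 -> FAULT, evict 5, frames=[2,1,3] (faults so far: 6)
  step 11: ref 2 -> HIT, frames=[2,1,3] (faults so far: 6)
  step 12: ref 4 -> FAULT, evict 1, frames=[2,4,3] (faults so far: 7)
  step 13: ref 4 -> HIT, frames=[2,4,3] (faults so far: 7)
  LRU total faults: 7
--- Optimal ---
  step 0: ref 4 -> FAULT, frames=[4,-,-] (faults so far: 1)
  step 1: ref 3 -> FAULT, frames=[4,3,-] (faults so far: 2)
  step 2: ref 5 -> FAULT, frames=[4,3,5] (faults so far: 3)
  step 3: ref 4 -> HIT, frames=[4,3,5] (faults so far: 3)
  step 4: ref 4 -> HIT, frames=[4,3,5] (faults so far: 3)
  step 5: ref 4 -> HIT, frames=[4,3,5] (faults so far: 3)
  step 6: ref 4 -> HIT, frames=[4,3,5] (faults so far: 3)
  step 7: ref 5 -> HIT, frames=[4,3,5] (faults so far: 3)
  step 8: ref 1 -> FAULT, evict 5, frames=[4,3,1] (faults so far: 4)
  step 9: ref 2 -> FAULT, evict 1, frames=[4,3,2] (faults so far: 5)
  step 10: ref 3 -> HIT, frames=[4,3,2] (faults so far: 5)
  step 11: ref 2 -> HIT, frames=[4,3,2] (faults so far: 5)
  step 12: ref 4 -> HIT, frames=[4,3,2] (faults so far: 5)
  step 13: ref 4 -> HIT, frames=[4,3,2] (faults so far: 5)
  Optimal total faults: 5

Answer: 7 7 5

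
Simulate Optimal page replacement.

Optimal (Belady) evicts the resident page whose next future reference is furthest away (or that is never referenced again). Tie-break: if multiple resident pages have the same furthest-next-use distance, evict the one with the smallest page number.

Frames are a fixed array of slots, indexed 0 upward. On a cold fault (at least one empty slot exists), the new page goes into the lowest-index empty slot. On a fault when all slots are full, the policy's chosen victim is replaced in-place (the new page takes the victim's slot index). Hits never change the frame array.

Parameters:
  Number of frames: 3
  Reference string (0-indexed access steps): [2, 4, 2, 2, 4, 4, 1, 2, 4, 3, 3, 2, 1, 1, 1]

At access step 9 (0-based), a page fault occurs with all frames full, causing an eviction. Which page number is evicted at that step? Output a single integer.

Step 0: ref 2 -> FAULT, frames=[2,-,-]
Step 1: ref 4 -> FAULT, frames=[2,4,-]
Step 2: ref 2 -> HIT, frames=[2,4,-]
Step 3: ref 2 -> HIT, frames=[2,4,-]
Step 4: ref 4 -> HIT, frames=[2,4,-]
Step 5: ref 4 -> HIT, frames=[2,4,-]
Step 6: ref 1 -> FAULT, frames=[2,4,1]
Step 7: ref 2 -> HIT, frames=[2,4,1]
Step 8: ref 4 -> HIT, frames=[2,4,1]
Step 9: ref 3 -> FAULT, evict 4, frames=[2,3,1]
At step 9: evicted page 4

Answer: 4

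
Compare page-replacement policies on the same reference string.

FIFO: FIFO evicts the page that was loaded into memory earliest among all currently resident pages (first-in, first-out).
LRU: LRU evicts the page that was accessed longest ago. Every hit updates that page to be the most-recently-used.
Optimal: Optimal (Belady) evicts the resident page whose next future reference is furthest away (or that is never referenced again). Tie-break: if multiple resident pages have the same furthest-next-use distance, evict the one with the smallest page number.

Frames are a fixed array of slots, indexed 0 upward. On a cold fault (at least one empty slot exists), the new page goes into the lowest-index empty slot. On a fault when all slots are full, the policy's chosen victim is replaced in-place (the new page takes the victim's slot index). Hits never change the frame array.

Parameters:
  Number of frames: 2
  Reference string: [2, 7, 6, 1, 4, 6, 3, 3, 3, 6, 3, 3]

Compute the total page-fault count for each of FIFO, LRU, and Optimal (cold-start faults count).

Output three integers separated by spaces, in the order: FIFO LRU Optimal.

Answer: 7 7 6

Derivation:
--- FIFO ---
  step 0: ref 2 -> FAULT, frames=[2,-] (faults so far: 1)
  step 1: ref 7 -> FAULT, frames=[2,7] (faults so far: 2)
  step 2: ref 6 -> FAULT, evict 2, frames=[6,7] (faults so far: 3)
  step 3: ref 1 -> FAULT, evict 7, frames=[6,1] (faults so far: 4)
  step 4: ref 4 -> FAULT, evict 6, frames=[4,1] (faults so far: 5)
  step 5: ref 6 -> FAULT, evict 1, frames=[4,6] (faults so far: 6)
  step 6: ref 3 -> FAULT, evict 4, frames=[3,6] (faults so far: 7)
  step 7: ref 3 -> HIT, frames=[3,6] (faults so far: 7)
  step 8: ref 3 -> HIT, frames=[3,6] (faults so far: 7)
  step 9: ref 6 -> HIT, frames=[3,6] (faults so far: 7)
  step 10: ref 3 -> HIT, frames=[3,6] (faults so far: 7)
  step 11: ref 3 -> HIT, frames=[3,6] (faults so far: 7)
  FIFO total faults: 7
--- LRU ---
  step 0: ref 2 -> FAULT, frames=[2,-] (faults so far: 1)
  step 1: ref 7 -> FAULT, frames=[2,7] (faults so far: 2)
  step 2: ref 6 -> FAULT, evict 2, frames=[6,7] (faults so far: 3)
  step 3: ref 1 -> FAULT, evict 7, frames=[6,1] (faults so far: 4)
  step 4: ref 4 -> FAULT, evict 6, frames=[4,1] (faults so far: 5)
  step 5: ref 6 -> FAULT, evict 1, frames=[4,6] (faults so far: 6)
  step 6: ref 3 -> FAULT, evict 4, frames=[3,6] (faults so far: 7)
  step 7: ref 3 -> HIT, frames=[3,6] (faults so far: 7)
  step 8: ref 3 -> HIT, frames=[3,6] (faults so far: 7)
  step 9: ref 6 -> HIT, frames=[3,6] (faults so far: 7)
  step 10: ref 3 -> HIT, frames=[3,6] (faults so far: 7)
  step 11: ref 3 -> HIT, frames=[3,6] (faults so far: 7)
  LRU total faults: 7
--- Optimal ---
  step 0: ref 2 -> FAULT, frames=[2,-] (faults so far: 1)
  step 1: ref 7 -> FAULT, frames=[2,7] (faults so far: 2)
  step 2: ref 6 -> FAULT, evict 2, frames=[6,7] (faults so far: 3)
  step 3: ref 1 -> FAULT, evict 7, frames=[6,1] (faults so far: 4)
  step 4: ref 4 -> FAULT, evict 1, frames=[6,4] (faults so far: 5)
  step 5: ref 6 -> HIT, frames=[6,4] (faults so far: 5)
  step 6: ref 3 -> FAULT, evict 4, frames=[6,3] (faults so far: 6)
  step 7: ref 3 -> HIT, frames=[6,3] (faults so far: 6)
  step 8: ref 3 -> HIT, frames=[6,3] (faults so far: 6)
  step 9: ref 6 -> HIT, frames=[6,3] (faults so far: 6)
  step 10: ref 3 -> HIT, frames=[6,3] (faults so far: 6)
  step 11: ref 3 -> HIT, frames=[6,3] (faults so far: 6)
  Optimal total faults: 6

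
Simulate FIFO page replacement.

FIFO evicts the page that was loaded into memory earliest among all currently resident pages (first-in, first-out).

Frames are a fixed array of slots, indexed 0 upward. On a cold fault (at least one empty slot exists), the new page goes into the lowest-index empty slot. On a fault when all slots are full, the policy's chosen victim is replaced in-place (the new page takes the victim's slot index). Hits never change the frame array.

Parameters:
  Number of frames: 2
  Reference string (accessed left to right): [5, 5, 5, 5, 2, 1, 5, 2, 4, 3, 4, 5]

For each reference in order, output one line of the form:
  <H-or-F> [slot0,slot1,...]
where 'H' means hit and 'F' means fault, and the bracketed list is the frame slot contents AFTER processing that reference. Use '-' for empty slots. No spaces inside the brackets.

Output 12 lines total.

F [5,-]
H [5,-]
H [5,-]
H [5,-]
F [5,2]
F [1,2]
F [1,5]
F [2,5]
F [2,4]
F [3,4]
H [3,4]
F [3,5]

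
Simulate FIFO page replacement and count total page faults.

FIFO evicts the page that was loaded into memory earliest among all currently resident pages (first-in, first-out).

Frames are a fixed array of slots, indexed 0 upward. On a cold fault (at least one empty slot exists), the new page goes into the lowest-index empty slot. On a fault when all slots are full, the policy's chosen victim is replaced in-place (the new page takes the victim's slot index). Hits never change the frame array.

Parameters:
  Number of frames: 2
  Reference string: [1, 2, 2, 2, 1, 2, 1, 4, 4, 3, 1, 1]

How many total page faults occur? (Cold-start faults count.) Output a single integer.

Answer: 5

Derivation:
Step 0: ref 1 → FAULT, frames=[1,-]
Step 1: ref 2 → FAULT, frames=[1,2]
Step 2: ref 2 → HIT, frames=[1,2]
Step 3: ref 2 → HIT, frames=[1,2]
Step 4: ref 1 → HIT, frames=[1,2]
Step 5: ref 2 → HIT, frames=[1,2]
Step 6: ref 1 → HIT, frames=[1,2]
Step 7: ref 4 → FAULT (evict 1), frames=[4,2]
Step 8: ref 4 → HIT, frames=[4,2]
Step 9: ref 3 → FAULT (evict 2), frames=[4,3]
Step 10: ref 1 → FAULT (evict 4), frames=[1,3]
Step 11: ref 1 → HIT, frames=[1,3]
Total faults: 5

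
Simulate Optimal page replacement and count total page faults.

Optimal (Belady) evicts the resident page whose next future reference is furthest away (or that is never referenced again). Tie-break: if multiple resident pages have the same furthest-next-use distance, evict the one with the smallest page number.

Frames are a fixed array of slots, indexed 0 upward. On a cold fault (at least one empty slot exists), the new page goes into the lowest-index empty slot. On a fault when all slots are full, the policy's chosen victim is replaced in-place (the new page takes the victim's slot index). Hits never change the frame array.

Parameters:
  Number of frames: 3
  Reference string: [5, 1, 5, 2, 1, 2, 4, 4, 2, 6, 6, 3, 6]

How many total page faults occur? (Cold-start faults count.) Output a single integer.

Step 0: ref 5 → FAULT, frames=[5,-,-]
Step 1: ref 1 → FAULT, frames=[5,1,-]
Step 2: ref 5 → HIT, frames=[5,1,-]
Step 3: ref 2 → FAULT, frames=[5,1,2]
Step 4: ref 1 → HIT, frames=[5,1,2]
Step 5: ref 2 → HIT, frames=[5,1,2]
Step 6: ref 4 → FAULT (evict 1), frames=[5,4,2]
Step 7: ref 4 → HIT, frames=[5,4,2]
Step 8: ref 2 → HIT, frames=[5,4,2]
Step 9: ref 6 → FAULT (evict 2), frames=[5,4,6]
Step 10: ref 6 → HIT, frames=[5,4,6]
Step 11: ref 3 → FAULT (evict 4), frames=[5,3,6]
Step 12: ref 6 → HIT, frames=[5,3,6]
Total faults: 6

Answer: 6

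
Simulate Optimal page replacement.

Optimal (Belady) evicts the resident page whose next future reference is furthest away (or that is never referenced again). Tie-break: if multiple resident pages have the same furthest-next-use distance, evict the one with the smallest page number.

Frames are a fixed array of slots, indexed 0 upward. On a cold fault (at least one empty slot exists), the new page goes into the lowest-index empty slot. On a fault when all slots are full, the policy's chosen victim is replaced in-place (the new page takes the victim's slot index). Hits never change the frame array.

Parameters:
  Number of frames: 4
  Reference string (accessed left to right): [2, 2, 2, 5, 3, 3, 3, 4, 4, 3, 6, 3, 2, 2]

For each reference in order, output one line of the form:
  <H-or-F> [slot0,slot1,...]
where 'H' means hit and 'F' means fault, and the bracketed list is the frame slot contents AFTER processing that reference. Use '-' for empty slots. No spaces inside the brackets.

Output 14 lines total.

F [2,-,-,-]
H [2,-,-,-]
H [2,-,-,-]
F [2,5,-,-]
F [2,5,3,-]
H [2,5,3,-]
H [2,5,3,-]
F [2,5,3,4]
H [2,5,3,4]
H [2,5,3,4]
F [2,5,3,6]
H [2,5,3,6]
H [2,5,3,6]
H [2,5,3,6]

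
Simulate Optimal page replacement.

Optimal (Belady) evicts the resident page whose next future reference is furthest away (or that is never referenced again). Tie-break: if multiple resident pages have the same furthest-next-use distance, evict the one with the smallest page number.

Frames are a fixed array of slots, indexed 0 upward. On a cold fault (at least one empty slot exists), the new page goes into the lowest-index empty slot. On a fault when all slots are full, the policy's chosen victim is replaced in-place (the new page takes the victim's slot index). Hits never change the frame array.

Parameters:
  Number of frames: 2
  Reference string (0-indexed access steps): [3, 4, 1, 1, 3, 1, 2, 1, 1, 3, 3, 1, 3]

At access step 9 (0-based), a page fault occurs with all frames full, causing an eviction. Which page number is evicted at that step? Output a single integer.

Step 0: ref 3 -> FAULT, frames=[3,-]
Step 1: ref 4 -> FAULT, frames=[3,4]
Step 2: ref 1 -> FAULT, evict 4, frames=[3,1]
Step 3: ref 1 -> HIT, frames=[3,1]
Step 4: ref 3 -> HIT, frames=[3,1]
Step 5: ref 1 -> HIT, frames=[3,1]
Step 6: ref 2 -> FAULT, evict 3, frames=[2,1]
Step 7: ref 1 -> HIT, frames=[2,1]
Step 8: ref 1 -> HIT, frames=[2,1]
Step 9: ref 3 -> FAULT, evict 2, frames=[3,1]
At step 9: evicted page 2

Answer: 2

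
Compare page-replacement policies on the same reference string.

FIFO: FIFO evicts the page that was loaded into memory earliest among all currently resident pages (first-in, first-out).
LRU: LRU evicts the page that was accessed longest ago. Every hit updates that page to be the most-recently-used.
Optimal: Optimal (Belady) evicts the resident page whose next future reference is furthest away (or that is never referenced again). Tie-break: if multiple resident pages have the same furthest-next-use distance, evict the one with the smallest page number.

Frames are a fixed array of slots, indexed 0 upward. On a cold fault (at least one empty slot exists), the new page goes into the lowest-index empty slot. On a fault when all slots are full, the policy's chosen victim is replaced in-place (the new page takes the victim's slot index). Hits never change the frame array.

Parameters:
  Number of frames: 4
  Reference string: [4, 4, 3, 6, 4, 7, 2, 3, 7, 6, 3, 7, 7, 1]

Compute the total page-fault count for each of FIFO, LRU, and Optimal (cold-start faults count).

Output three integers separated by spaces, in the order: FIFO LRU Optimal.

--- FIFO ---
  step 0: ref 4 -> FAULT, frames=[4,-,-,-] (faults so far: 1)
  step 1: ref 4 -> HIT, frames=[4,-,-,-] (faults so far: 1)
  step 2: ref 3 -> FAULT, frames=[4,3,-,-] (faults so far: 2)
  step 3: ref 6 -> FAULT, frames=[4,3,6,-] (faults so far: 3)
  step 4: ref 4 -> HIT, frames=[4,3,6,-] (faults so far: 3)
  step 5: ref 7 -> FAULT, frames=[4,3,6,7] (faults so far: 4)
  step 6: ref 2 -> FAULT, evict 4, frames=[2,3,6,7] (faults so far: 5)
  step 7: ref 3 -> HIT, frames=[2,3,6,7] (faults so far: 5)
  step 8: ref 7 -> HIT, frames=[2,3,6,7] (faults so far: 5)
  step 9: ref 6 -> HIT, frames=[2,3,6,7] (faults so far: 5)
  step 10: ref 3 -> HIT, frames=[2,3,6,7] (faults so far: 5)
  step 11: ref 7 -> HIT, frames=[2,3,6,7] (faults so far: 5)
  step 12: ref 7 -> HIT, frames=[2,3,6,7] (faults so far: 5)
  step 13: ref 1 -> FAULT, evict 3, frames=[2,1,6,7] (faults so far: 6)
  FIFO total faults: 6
--- LRU ---
  step 0: ref 4 -> FAULT, frames=[4,-,-,-] (faults so far: 1)
  step 1: ref 4 -> HIT, frames=[4,-,-,-] (faults so far: 1)
  step 2: ref 3 -> FAULT, frames=[4,3,-,-] (faults so far: 2)
  step 3: ref 6 -> FAULT, frames=[4,3,6,-] (faults so far: 3)
  step 4: ref 4 -> HIT, frames=[4,3,6,-] (faults so far: 3)
  step 5: ref 7 -> FAULT, frames=[4,3,6,7] (faults so far: 4)
  step 6: ref 2 -> FAULT, evict 3, frames=[4,2,6,7] (faults so far: 5)
  step 7: ref 3 -> FAULT, evict 6, frames=[4,2,3,7] (faults so far: 6)
  step 8: ref 7 -> HIT, frames=[4,2,3,7] (faults so far: 6)
  step 9: ref 6 -> FAULT, evict 4, frames=[6,2,3,7] (faults so far: 7)
  step 10: ref 3 -> HIT, frames=[6,2,3,7] (faults so far: 7)
  step 11: ref 7 -> HIT, frames=[6,2,3,7] (faults so far: 7)
  step 12: ref 7 -> HIT, frames=[6,2,3,7] (faults so far: 7)
  step 13: ref 1 -> FAULT, evict 2, frames=[6,1,3,7] (faults so far: 8)
  LRU total faults: 8
--- Optimal ---
  step 0: ref 4 -> FAULT, frames=[4,-,-,-] (faults so far: 1)
  step 1: ref 4 -> HIT, frames=[4,-,-,-] (faults so far: 1)
  step 2: ref 3 -> FAULT, frames=[4,3,-,-] (faults so far: 2)
  step 3: ref 6 -> FAULT, frames=[4,3,6,-] (faults so far: 3)
  step 4: ref 4 -> HIT, frames=[4,3,6,-] (faults so far: 3)
  step 5: ref 7 -> FAULT, frames=[4,3,6,7] (faults so far: 4)
  step 6: ref 2 -> FAULT, evict 4, frames=[2,3,6,7] (faults so far: 5)
  step 7: ref 3 -> HIT, frames=[2,3,6,7] (faults so far: 5)
  step 8: ref 7 -> HIT, frames=[2,3,6,7] (faults so far: 5)
  step 9: ref 6 -> HIT, frames=[2,3,6,7] (faults so far: 5)
  step 10: ref 3 -> HIT, frames=[2,3,6,7] (faults so far: 5)
  step 11: ref 7 -> HIT, frames=[2,3,6,7] (faults so far: 5)
  step 12: ref 7 -> HIT, frames=[2,3,6,7] (faults so far: 5)
  step 13: ref 1 -> FAULT, evict 2, frames=[1,3,6,7] (faults so far: 6)
  Optimal total faults: 6

Answer: 6 8 6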